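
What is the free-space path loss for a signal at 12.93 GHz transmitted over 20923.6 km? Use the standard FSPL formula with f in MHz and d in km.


f = 12.93 GHz = 12930.0000 MHz
d = 20923.6 km
FSPL = 32.44 + 20*log10(12930.0000) + 20*log10(20923.6)
FSPL = 32.44 + 82.2320 + 86.4127
FSPL = 201.0847 dB

201.0847 dB


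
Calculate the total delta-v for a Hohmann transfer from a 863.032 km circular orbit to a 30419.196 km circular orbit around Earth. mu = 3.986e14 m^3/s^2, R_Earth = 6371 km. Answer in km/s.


r1 = 7234.0320 km = 7.234032e+06 m
r2 = 36790.1960 km = 3.6790196e+07 m
dv1 = sqrt(mu/r1)*(sqrt(2*r2/(r1+r2)) - 1) = 2173.5339 m/s
dv2 = sqrt(mu/r2)*(1 - sqrt(2*r1/(r1+r2))) = 1404.6095 m/s
total dv = |dv1| + |dv2| = 2173.5339 + 1404.6095 = 3578.1434 m/s = 3.5781 km/s

3.5781 km/s


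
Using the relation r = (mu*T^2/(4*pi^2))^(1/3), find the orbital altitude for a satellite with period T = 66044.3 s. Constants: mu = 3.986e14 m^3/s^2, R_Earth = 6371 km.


T = 66044.3 s
r = (mu*T^2/(4*pi^2))^(1/3) = (3.986e14 * 66044.3^2 / (4*pi^2))^(1/3)
r = 3.5314203e+07 m = 35314.2034 km
alt = r - R_E = 35314.2034 - 6371 = 28943.2034 km

28943.2034 km


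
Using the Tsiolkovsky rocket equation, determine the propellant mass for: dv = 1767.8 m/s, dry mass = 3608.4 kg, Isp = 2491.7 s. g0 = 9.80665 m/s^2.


ve = Isp * g0 = 2491.7 * 9.80665 = 24435.229805 m/s
mass ratio = exp(dv/ve) = exp(1767.8/24435.229805) = 1.07502763
m_prop = m_dry * (mr - 1) = 3608.4 * (1.07502763 - 1)
m_prop = 270.7297 kg

270.7297 kg


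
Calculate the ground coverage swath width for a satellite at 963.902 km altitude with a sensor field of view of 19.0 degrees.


FOV = 19.0 deg = 0.3316126 rad
swath = 2 * alt * tan(FOV/2) = 2 * 963.902 * tan(0.1658063)
swath = 2 * 963.902 * 0.1673426
swath = 322.6038 km

322.6038 km


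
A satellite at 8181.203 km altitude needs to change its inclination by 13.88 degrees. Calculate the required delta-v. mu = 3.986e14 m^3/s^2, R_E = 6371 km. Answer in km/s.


r = 14552.2030 km = 1.4552203e+07 m
V = sqrt(mu/r) = 5233.6452 m/s
di = 13.88 deg = 0.2422517 rad
dV = 2*V*sin(di/2) = 2*5233.6452*sin(0.1211259)
dV = 1264.7615 m/s = 1.2648 km/s

1.2648 km/s


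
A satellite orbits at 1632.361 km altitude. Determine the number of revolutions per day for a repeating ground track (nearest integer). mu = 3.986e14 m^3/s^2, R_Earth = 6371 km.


r = 8.003361e+06 m
T = 2*pi*sqrt(r^3/mu) = 7125.5736 s = 118.7596 min
revs/day = 1440 / 118.7596 = 12.1253
Rounded: 12 revolutions per day

12 revolutions per day


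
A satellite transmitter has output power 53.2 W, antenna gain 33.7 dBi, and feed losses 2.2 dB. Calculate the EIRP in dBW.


Pt = 53.2 W = 17.2591 dBW
EIRP = Pt_dBW + Gt - losses = 17.2591 + 33.7 - 2.2 = 48.7591 dBW

48.7591 dBW


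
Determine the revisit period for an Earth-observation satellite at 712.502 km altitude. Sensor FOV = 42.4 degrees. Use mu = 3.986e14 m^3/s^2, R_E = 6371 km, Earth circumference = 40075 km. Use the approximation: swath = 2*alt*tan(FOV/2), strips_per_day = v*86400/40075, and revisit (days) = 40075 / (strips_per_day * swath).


swath = 2*712.502*tan(0.3700098) = 552.7226 km
v = sqrt(mu/r) = 7501.4399 m/s = 7.5014 km/s
strips/day = v*86400/40075 = 7.5014*86400/40075 = 16.1728
coverage/day = strips * swath = 16.1728 * 552.7226 = 8939.0649 km
revisit = 40075 / 8939.0649 = 4.4831 days

4.4831 days


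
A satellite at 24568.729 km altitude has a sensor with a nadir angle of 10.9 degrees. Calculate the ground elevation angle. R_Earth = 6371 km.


r = R_E + alt = 30939.7290 km
Law of sines in the satellite / Earth-center / ground-point triangle:
  sin(nadir)/R_E = sin(90 + el)/r  =>  cos(el) = (r/R_E)*sin(nadir)
cos(el) = (30939.7290 / 6371.0000) * sin(10.9 deg) = 0.9183114
el = arccos(0.9183114) = 23.3195 deg
(Earth-central angle = 90 - nadir - el = 55.7805 deg)

23.3195 degrees


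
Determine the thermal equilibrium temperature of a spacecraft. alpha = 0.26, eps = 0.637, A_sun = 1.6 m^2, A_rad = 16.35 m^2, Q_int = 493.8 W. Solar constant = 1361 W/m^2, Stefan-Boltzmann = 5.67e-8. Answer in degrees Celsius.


Numerator = alpha*S*A_sun + Q_int = 0.26*1361*1.6 + 493.8 = 1059.9760 W
Denominator = eps*sigma*A_rad = 0.637*5.67e-8*16.35 = 5.9052767e-07 W/K^4
T^4 = 1.7949642e+09 K^4
T = 205.8325 K = -67.3175 C

-67.3175 degrees Celsius


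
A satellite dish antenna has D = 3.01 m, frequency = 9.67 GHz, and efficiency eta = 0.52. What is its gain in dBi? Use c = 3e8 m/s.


lambda = c/f = 3e8 / 9.67e+09 = 0.03102378 m
G = eta*(pi*D/lambda)^2 = 0.52*(pi*3.01/0.03102378)^2
G = 48311.0547 (linear)
G = 10*log10(48311.0547) = 46.8405 dBi

46.8405 dBi


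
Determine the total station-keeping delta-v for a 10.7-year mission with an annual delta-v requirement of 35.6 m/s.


dV = rate * years = 35.6 * 10.7
dV = 380.9200 m/s

380.9200 m/s


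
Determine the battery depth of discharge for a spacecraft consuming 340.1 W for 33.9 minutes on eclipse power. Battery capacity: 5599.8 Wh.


E_used = P * t / 60 = 340.1 * 33.9 / 60 = 192.1565 Wh
DOD = E_used / E_total * 100 = 192.1565 / 5599.8 * 100
DOD = 3.4315 %

3.4315 %


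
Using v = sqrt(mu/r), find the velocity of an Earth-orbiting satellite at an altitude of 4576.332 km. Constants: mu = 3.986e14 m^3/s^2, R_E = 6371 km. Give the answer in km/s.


r = R_E + alt = 6371.0 + 4576.332 = 10947.3320 km = 1.0947332e+07 m
v = sqrt(mu/r) = sqrt(3.986e14 / 1.0947332e+07) = 6034.1278 m/s = 6.0341 km/s

6.0341 km/s


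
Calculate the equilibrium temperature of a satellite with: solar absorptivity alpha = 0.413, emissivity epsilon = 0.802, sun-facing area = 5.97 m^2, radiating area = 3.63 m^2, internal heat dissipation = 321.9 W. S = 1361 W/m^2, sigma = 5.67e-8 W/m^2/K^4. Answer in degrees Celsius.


Numerator = alpha*S*A_sun + Q_int = 0.413*1361*5.97 + 321.9 = 3677.5952 W
Denominator = eps*sigma*A_rad = 0.802*5.67e-8*3.63 = 1.6506844e-07 W/K^4
T^4 = 2.2279214e+10 K^4
T = 386.3447 K = 113.1947 C

113.1947 degrees Celsius


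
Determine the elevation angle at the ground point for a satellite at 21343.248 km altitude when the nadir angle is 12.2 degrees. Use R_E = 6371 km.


r = R_E + alt = 27714.2480 km
Law of sines in the satellite / Earth-center / ground-point triangle:
  sin(nadir)/R_E = sin(90 + el)/r  =>  cos(el) = (r/R_E)*sin(nadir)
cos(el) = (27714.2480 / 6371.0000) * sin(12.2 deg) = 0.9192761
el = arccos(0.9192761) = 23.1795 deg
(Earth-central angle = 90 - nadir - el = 54.6205 deg)

23.1795 degrees


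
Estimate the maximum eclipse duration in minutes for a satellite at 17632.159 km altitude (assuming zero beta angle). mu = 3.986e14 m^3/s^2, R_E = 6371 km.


r = 24003.1590 km
T = 616.8259 min
Eclipse fraction = arcsin(R_E/r)/pi = arcsin(6371.0000/24003.1590)/pi
= arcsin(0.2654234)/pi = 0.08551174
Eclipse duration = 0.08551174 * 616.8259 = 52.7459 min

52.7459 minutes


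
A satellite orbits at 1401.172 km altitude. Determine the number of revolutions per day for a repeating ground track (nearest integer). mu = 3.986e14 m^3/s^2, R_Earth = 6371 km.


r = 7.772172e+06 m
T = 2*pi*sqrt(r^3/mu) = 6819.0649 s = 113.6511 min
revs/day = 1440 / 113.6511 = 12.6704
Rounded: 13 revolutions per day

13 revolutions per day


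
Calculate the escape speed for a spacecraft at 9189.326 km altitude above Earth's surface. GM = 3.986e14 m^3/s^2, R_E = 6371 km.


r = 6371.0 + 9189.326 = 15560.3260 km = 1.5560326e+07 m
v_esc = sqrt(2*mu/r) = sqrt(2*3.986e14 / 1.5560326e+07)
v_esc = 7157.7133 m/s = 7.1577 km/s

7.1577 km/s


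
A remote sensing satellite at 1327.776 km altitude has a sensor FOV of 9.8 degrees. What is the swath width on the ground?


FOV = 9.8 deg = 0.1710423 rad
swath = 2 * alt * tan(FOV/2) = 2 * 1327.776 * tan(0.08552113)
swath = 2 * 1327.776 * 0.08573024
swath = 227.6611 km

227.6611 km


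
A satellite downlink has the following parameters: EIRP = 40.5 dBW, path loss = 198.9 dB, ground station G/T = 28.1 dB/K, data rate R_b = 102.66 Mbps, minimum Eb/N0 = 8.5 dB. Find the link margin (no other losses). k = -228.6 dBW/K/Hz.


C/N0 = EIRP - FSPL + G/T - k = 40.5 - 198.9 + 28.1 - (-228.6)
C/N0 = 98.3000 dB-Hz
R_b = 102.66 Mbps = 1.0266e+08 bps -> 10*log10(R_b) = 80.1140 dB-Hz
Eb/N0 = C/N0 - 10*log10(R_b) = 98.3000 - 80.1140 = 18.1860 dB
Margin = Eb/N0 - Eb/N0_req = 18.1860 - 8.5 = 9.6860 dB (link closes)

9.6860 dB


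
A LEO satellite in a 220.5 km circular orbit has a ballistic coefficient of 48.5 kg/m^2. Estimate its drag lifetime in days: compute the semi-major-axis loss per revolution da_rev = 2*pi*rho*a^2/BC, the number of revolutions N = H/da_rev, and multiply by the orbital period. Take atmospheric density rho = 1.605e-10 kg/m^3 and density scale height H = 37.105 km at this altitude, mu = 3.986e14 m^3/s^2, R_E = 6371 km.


a = R_E + alt = 6591.5000 km = 6.5915e+06 m
da_rev = 2*pi*rho*a^2/BC = 2*pi*1.605e-10*(6.5915e+06)^2/48.5 = 903.403314 m per revolution
N = H/da_rev = 37105.0000 m / 903.403314 m = 41.0725 revolutions
P = 2*pi*sqrt(a^3/mu) = 5325.8338 s
lifetime = N*P = 41.0725 * 5325.8338 = 218745.1146 s = 2.5318 days

2.5318 days


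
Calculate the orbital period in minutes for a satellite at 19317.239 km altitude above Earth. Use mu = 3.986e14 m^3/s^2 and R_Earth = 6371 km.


r = 25688.2390 km = 2.5688239e+07 m
T = 2*pi*sqrt(r^3/mu) = 2*pi*sqrt(1.69513e+22 / 3.986e14)
T = 40974.4111 s = 682.9069 min

682.9069 minutes


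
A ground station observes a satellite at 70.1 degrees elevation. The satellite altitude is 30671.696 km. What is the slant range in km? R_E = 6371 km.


h = 30671.696 km, el = 70.1 deg
d = -R_E*sin(el) + sqrt((R_E*sin(el))^2 + 2*R_E*h + h^2)
d = -6371.0000*sin(1.2235) + sqrt((6371.0000*0.9402881)^2 + 2*6371.0000*30671.696 + 30671.696^2)
d = 30988.5899 km

30988.5899 km


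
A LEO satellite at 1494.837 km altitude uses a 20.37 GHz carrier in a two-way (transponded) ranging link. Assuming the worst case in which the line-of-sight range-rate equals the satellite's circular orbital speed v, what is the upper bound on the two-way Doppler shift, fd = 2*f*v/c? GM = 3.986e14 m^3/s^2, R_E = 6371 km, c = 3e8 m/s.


r = 7.865837e+06 m
v = sqrt(mu/r) = 7118.6260 m/s (worst-case radial velocity)
f = 20.37 GHz = 2.037e+10 Hz
fd = 2*f*v/c = 2*2.037e+10*7118.6260/3.0e+08
fd = 966709.4096 Hz

966709.4096 Hz


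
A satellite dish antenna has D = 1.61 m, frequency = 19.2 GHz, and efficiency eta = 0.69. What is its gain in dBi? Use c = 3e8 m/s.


lambda = c/f = 3e8 / 1.92e+10 = 0.015625 m
G = eta*(pi*D/lambda)^2 = 0.69*(pi*1.61/0.015625)^2
G = 72303.7024 (linear)
G = 10*log10(72303.7024) = 48.5916 dBi

48.5916 dBi


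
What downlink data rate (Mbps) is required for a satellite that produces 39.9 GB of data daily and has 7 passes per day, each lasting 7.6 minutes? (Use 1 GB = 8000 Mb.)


total contact time = 7 * 7.6 * 60 = 3192.0000 s
data = 39.9 GB = 319200.0000 Mb
rate = 319200.0000 / 3192.0000 = 100.0000 Mbps

100.0000 Mbps


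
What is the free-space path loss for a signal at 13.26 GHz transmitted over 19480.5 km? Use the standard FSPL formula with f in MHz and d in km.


f = 13.26 GHz = 13260.0000 MHz
d = 19480.5 km
FSPL = 32.44 + 20*log10(13260.0000) + 20*log10(19480.5)
FSPL = 32.44 + 82.4509 + 85.7920
FSPL = 200.6829 dB

200.6829 dB


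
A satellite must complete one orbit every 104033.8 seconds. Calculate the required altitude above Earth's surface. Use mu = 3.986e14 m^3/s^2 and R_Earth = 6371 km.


T = 104033.8 s
r = (mu*T^2/(4*pi^2))^(1/3) = (3.986e14 * 104033.8^2 / (4*pi^2))^(1/3)
r = 4.7808908e+07 m = 47808.9083 km
alt = r - R_E = 47808.9083 - 6371 = 41437.9083 km

41437.9083 km


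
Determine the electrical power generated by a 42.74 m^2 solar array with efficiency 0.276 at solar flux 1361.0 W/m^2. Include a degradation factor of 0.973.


P = area * eta * S * degradation
P = 42.74 * 0.276 * 1361.0 * 0.973
P = 15621.2062 W

15621.2062 W


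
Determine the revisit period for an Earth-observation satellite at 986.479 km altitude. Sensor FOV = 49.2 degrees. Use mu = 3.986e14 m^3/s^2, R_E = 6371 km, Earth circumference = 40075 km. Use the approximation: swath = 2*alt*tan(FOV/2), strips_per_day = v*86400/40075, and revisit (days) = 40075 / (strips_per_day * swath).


swath = 2*986.479*tan(0.429351) = 903.2907 km
v = sqrt(mu/r) = 7360.4460 m/s = 7.3604 km/s
strips/day = v*86400/40075 = 7.3604*86400/40075 = 15.8688
coverage/day = strips * swath = 15.8688 * 903.2907 = 14334.1479 km
revisit = 40075 / 14334.1479 = 2.7958 days

2.7958 days


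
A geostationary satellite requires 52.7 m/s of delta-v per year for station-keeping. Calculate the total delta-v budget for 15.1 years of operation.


dV = rate * years = 52.7 * 15.1
dV = 795.7700 m/s

795.7700 m/s


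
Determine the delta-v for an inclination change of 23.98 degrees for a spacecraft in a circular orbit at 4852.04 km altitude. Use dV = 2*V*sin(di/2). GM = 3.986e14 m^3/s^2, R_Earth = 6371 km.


r = 11223.0400 km = 1.122304e+07 m
V = sqrt(mu/r) = 5959.5490 m/s
di = 23.98 deg = 0.41853 rad
dV = 2*V*sin(di/2) = 2*5959.5490*sin(0.209265)
dV = 2476.0849 m/s = 2.4761 km/s

2.4761 km/s


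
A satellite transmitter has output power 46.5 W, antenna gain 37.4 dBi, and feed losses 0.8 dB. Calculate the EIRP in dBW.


Pt = 46.5 W = 16.6745 dBW
EIRP = Pt_dBW + Gt - losses = 16.6745 + 37.4 - 0.8 = 53.2745 dBW

53.2745 dBW


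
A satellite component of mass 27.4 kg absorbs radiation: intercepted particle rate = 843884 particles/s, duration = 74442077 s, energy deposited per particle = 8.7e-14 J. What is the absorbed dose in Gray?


Total energy deposited = rate * time * E_per
  = 843884 * 74442077 * 8.7e-14 = 5.4654 J
Dose = E_total / mass = 5.4654 / 27.4
Dose = 0.1994665 Gy

0.1995 Gy


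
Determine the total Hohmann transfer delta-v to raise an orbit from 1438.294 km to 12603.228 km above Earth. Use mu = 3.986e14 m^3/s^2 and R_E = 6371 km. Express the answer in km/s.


r1 = 7809.2940 km = 7.809294e+06 m
r2 = 18974.2280 km = 1.8974228e+07 m
dv1 = sqrt(mu/r1)*(sqrt(2*r2/(r1+r2)) - 1) = 1359.7027 m/s
dv2 = sqrt(mu/r2)*(1 - sqrt(2*r1/(r1+r2))) = 1083.3426 m/s
total dv = |dv1| + |dv2| = 1359.7027 + 1083.3426 = 2443.0453 m/s = 2.4430 km/s

2.4430 km/s


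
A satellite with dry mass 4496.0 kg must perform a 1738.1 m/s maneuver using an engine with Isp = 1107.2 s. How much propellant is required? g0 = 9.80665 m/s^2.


ve = Isp * g0 = 1107.2 * 9.80665 = 10857.922880 m/s
mass ratio = exp(dv/ve) = exp(1738.1/10857.922880) = 1.17360083
m_prop = m_dry * (mr - 1) = 4496.0 * (1.17360083 - 1)
m_prop = 780.5093 kg

780.5093 kg


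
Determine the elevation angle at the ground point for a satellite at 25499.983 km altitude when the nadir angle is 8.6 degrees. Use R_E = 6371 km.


r = R_E + alt = 31870.9830 km
Law of sines in the satellite / Earth-center / ground-point triangle:
  sin(nadir)/R_E = sin(90 + el)/r  =>  cos(el) = (r/R_E)*sin(nadir)
cos(el) = (31870.9830 / 6371.0000) * sin(8.6 deg) = 0.7480519
el = arccos(0.7480519) = 41.5781 deg
(Earth-central angle = 90 - nadir - el = 39.8219 deg)

41.5781 degrees


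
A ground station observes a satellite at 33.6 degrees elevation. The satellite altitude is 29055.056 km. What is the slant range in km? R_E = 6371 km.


h = 29055.056 km, el = 33.6 deg
d = -R_E*sin(el) + sqrt((R_E*sin(el))^2 + 2*R_E*h + h^2)
d = -6371.0000*sin(0.5864306) + sqrt((6371.0000*0.5533915)^2 + 2*6371.0000*29055.056 + 29055.056^2)
d = 31500.7049 km

31500.7049 km


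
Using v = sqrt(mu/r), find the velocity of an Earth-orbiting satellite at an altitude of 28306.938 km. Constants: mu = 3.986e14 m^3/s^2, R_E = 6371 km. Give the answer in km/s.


r = R_E + alt = 6371.0 + 28306.938 = 34677.9380 km = 3.4677938e+07 m
v = sqrt(mu/r) = sqrt(3.986e14 / 3.4677938e+07) = 3390.3303 m/s = 3.3903 km/s

3.3903 km/s


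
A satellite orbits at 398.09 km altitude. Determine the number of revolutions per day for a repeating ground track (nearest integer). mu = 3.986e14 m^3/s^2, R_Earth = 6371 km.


r = 6.76909e+06 m
T = 2*pi*sqrt(r^3/mu) = 5542.5121 s = 92.3752 min
revs/day = 1440 / 92.3752 = 15.5886
Rounded: 16 revolutions per day

16 revolutions per day


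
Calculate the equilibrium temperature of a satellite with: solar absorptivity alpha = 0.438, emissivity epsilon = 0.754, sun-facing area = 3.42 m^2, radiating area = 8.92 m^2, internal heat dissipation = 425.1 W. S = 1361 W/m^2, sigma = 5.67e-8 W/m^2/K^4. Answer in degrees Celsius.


Numerator = alpha*S*A_sun + Q_int = 0.438*1361*3.42 + 425.1 = 2463.8236 W
Denominator = eps*sigma*A_rad = 0.754*5.67e-8*8.92 = 3.8134606e-07 W/K^4
T^4 = 6.4608602e+09 K^4
T = 283.5127 K = 10.3627 C

10.3627 degrees Celsius


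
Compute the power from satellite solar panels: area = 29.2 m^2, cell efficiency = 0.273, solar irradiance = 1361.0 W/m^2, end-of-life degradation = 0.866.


P = area * eta * S * degradation
P = 29.2 * 0.273 * 1361.0 * 0.866
P = 9395.5350 W

9395.5350 W


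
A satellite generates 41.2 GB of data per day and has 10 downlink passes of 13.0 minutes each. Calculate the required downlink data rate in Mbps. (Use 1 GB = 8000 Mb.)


total contact time = 10 * 13.0 * 60 = 7800.0000 s
data = 41.2 GB = 329600.0000 Mb
rate = 329600.0000 / 7800.0000 = 42.2564 Mbps

42.2564 Mbps


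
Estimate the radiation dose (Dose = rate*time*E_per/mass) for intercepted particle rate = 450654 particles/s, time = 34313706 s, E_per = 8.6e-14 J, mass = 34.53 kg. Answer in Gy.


Total energy deposited = rate * time * E_per
  = 450654 * 34313706 * 8.6e-14 = 1.3299 J
Dose = E_total / mass = 1.3299 / 34.53
Dose = 0.03851348 Gy

0.0385 Gy


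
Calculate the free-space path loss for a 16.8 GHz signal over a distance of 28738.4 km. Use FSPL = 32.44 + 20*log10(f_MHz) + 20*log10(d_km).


f = 16.8 GHz = 16800.0000 MHz
d = 28738.4 km
FSPL = 32.44 + 20*log10(16800.0000) + 20*log10(28738.4)
FSPL = 32.44 + 84.5062 + 89.1693
FSPL = 206.1154 dB

206.1154 dB


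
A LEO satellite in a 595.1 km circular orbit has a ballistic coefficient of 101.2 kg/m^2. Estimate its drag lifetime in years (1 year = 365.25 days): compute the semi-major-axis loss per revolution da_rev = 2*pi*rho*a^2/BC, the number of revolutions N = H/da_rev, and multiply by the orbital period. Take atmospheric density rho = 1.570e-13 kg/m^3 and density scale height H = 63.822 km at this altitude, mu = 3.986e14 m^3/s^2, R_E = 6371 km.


a = R_E + alt = 6966.1000 km = 6.9661e+06 m
da_rev = 2*pi*rho*a^2/BC = 2*pi*1.570e-13*(6.9661e+06)^2/101.2 = 0.473018817 m per revolution
N = H/da_rev = 63822.0000 m / 0.473018817 m = 134924.8650 revolutions
P = 2*pi*sqrt(a^3/mu) = 5786.2311 s
lifetime = N*P = 134924.8650 * 5786.2311 = 7.8070646e+08 s = 9035.9543 days
years = 9035.9543 / 365.25 = 24.7391 years

24.7391 years


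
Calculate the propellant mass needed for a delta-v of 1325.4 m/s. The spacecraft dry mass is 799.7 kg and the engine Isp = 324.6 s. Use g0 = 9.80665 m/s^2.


ve = Isp * g0 = 324.6 * 9.80665 = 3183.238590 m/s
mass ratio = exp(dv/ve) = exp(1325.4/3183.238590) = 1.51644444
m_prop = m_dry * (mr - 1) = 799.7 * (1.51644444 - 1)
m_prop = 413.0006 kg

413.0006 kg


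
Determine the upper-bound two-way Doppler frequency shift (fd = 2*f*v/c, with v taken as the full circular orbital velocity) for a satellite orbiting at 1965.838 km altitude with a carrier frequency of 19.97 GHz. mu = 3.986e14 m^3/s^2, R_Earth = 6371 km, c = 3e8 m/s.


r = 8.336838e+06 m
v = sqrt(mu/r) = 6914.6144 m/s (worst-case radial velocity)
f = 19.97 GHz = 1.997e+10 Hz
fd = 2*f*v/c = 2*1.997e+10*6914.6144/3.0e+08
fd = 920565.6631 Hz

920565.6631 Hz


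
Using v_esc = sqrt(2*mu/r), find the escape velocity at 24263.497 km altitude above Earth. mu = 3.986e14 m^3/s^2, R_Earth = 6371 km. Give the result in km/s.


r = 6371.0 + 24263.497 = 30634.4970 km = 3.0634497e+07 m
v_esc = sqrt(2*mu/r) = sqrt(2*3.986e14 / 3.0634497e+07)
v_esc = 5101.2695 m/s = 5.1013 km/s

5.1013 km/s


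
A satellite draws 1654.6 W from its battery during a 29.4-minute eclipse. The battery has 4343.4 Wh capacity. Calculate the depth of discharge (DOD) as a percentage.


E_used = P * t / 60 = 1654.6 * 29.4 / 60 = 810.7540 Wh
DOD = E_used / E_total * 100 = 810.7540 / 4343.4 * 100
DOD = 18.6663 %

18.6663 %


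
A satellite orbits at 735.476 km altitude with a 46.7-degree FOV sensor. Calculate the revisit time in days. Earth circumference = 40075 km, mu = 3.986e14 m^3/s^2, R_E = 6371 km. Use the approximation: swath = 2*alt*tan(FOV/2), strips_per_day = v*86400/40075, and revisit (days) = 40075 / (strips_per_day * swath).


swath = 2*735.476*tan(0.4075344) = 635.0143 km
v = sqrt(mu/r) = 7489.3047 m/s = 7.4893 km/s
strips/day = v*86400/40075 = 7.4893*86400/40075 = 16.1466
coverage/day = strips * swath = 16.1466 * 635.0143 = 10253.3370 km
revisit = 40075 / 10253.3370 = 3.9085 days

3.9085 days


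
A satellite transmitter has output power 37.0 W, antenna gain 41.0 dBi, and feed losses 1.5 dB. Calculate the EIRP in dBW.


Pt = 37.0 W = 15.6820 dBW
EIRP = Pt_dBW + Gt - losses = 15.6820 + 41.0 - 1.5 = 55.1820 dBW

55.1820 dBW


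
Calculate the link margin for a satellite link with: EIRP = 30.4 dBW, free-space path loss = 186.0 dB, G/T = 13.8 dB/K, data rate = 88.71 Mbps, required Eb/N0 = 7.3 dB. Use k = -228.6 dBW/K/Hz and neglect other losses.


C/N0 = EIRP - FSPL + G/T - k = 30.4 - 186.0 + 13.8 - (-228.6)
C/N0 = 86.8000 dB-Hz
R_b = 88.71 Mbps = 8.871e+07 bps -> 10*log10(R_b) = 79.4797 dB-Hz
Eb/N0 = C/N0 - 10*log10(R_b) = 86.8000 - 79.4797 = 7.3203 dB
Margin = Eb/N0 - Eb/N0_req = 7.3203 - 7.3 = 0.02027421 dB (link closes)

0.0203 dB


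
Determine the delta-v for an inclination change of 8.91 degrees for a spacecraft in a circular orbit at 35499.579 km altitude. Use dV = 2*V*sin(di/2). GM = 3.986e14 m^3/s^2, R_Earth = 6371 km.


r = 41870.5790 km = 4.1870579e+07 m
V = sqrt(mu/r) = 3085.4191 m/s
di = 8.91 deg = 0.1555088 rad
dV = 2*V*sin(di/2) = 2*3085.4191*sin(0.07775442)
dV = 479.3266 m/s = 0.4793266 km/s

0.4793 km/s


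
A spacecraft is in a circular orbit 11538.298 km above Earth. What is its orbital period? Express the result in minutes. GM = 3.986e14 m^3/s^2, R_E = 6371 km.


r = 17909.2980 km = 1.7909298e+07 m
T = 2*pi*sqrt(r^3/mu) = 2*pi*sqrt(5.7442812e+21 / 3.986e14)
T = 23852.2342 s = 397.5372 min

397.5372 minutes


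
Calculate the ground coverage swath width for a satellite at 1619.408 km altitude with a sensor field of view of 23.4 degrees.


FOV = 23.4 deg = 0.408407 rad
swath = 2 * alt * tan(FOV/2) = 2 * 1619.408 * tan(0.2042035)
swath = 2 * 1619.408 * 0.20709
swath = 670.7265 km

670.7265 km


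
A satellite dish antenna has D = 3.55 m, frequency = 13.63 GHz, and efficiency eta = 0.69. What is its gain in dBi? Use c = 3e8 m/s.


lambda = c/f = 3e8 / 1.363e+10 = 0.02201027 m
G = eta*(pi*D/lambda)^2 = 0.69*(pi*3.55/0.02201027)^2
G = 177155.5426 (linear)
G = 10*log10(177155.5426) = 52.4835 dBi

52.4835 dBi


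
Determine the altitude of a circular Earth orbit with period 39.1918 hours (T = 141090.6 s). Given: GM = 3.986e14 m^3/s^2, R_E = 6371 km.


T = 141090.6 s
r = (mu*T^2/(4*pi^2))^(1/3) = (3.986e14 * 141090.6^2 / (4*pi^2))^(1/3)
r = 5.8576656e+07 m = 58576.6557 km
alt = r - R_E = 58576.6557 - 6371 = 52205.6557 km

52205.6557 km


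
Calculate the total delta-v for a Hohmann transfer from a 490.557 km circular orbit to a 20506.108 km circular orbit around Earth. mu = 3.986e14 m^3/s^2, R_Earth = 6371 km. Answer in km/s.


r1 = 6861.5570 km = 6.861557e+06 m
r2 = 26877.1080 km = 2.6877108e+07 m
dv1 = sqrt(mu/r1)*(sqrt(2*r2/(r1+r2)) - 1) = 1998.7482 m/s
dv2 = sqrt(mu/r2)*(1 - sqrt(2*r1/(r1+r2))) = 1394.9697 m/s
total dv = |dv1| + |dv2| = 1998.7482 + 1394.9697 = 3393.7179 m/s = 3.3937 km/s

3.3937 km/s


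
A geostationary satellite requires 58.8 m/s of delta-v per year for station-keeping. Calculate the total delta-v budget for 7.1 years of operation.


dV = rate * years = 58.8 * 7.1
dV = 417.4800 m/s

417.4800 m/s


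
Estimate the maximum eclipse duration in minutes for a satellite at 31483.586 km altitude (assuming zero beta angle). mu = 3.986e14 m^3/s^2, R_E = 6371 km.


r = 37854.5860 km
T = 1221.6245 min
Eclipse fraction = arcsin(R_E/r)/pi = arcsin(6371.0000/37854.5860)/pi
= arcsin(0.1683019)/pi = 0.05382836
Eclipse duration = 0.05382836 * 1221.6245 = 65.7580 min

65.7580 minutes


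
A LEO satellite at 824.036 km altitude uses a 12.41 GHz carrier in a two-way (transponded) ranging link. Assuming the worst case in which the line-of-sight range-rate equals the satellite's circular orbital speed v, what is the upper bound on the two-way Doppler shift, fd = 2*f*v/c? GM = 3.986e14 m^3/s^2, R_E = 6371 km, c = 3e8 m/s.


r = 7.195036e+06 m
v = sqrt(mu/r) = 7443.0710 m/s (worst-case radial velocity)
f = 12.41 GHz = 1.241e+10 Hz
fd = 2*f*v/c = 2*1.241e+10*7443.0710/3.0e+08
fd = 615790.0738 Hz

615790.0738 Hz


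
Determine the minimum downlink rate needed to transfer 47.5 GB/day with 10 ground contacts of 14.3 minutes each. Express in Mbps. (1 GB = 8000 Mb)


total contact time = 10 * 14.3 * 60 = 8580.0000 s
data = 47.5 GB = 380000.0000 Mb
rate = 380000.0000 / 8580.0000 = 44.2890 Mbps

44.2890 Mbps


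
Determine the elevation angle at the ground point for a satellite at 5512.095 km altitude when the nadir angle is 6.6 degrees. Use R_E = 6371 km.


r = R_E + alt = 11883.0950 km
Law of sines in the satellite / Earth-center / ground-point triangle:
  sin(nadir)/R_E = sin(90 + el)/r  =>  cos(el) = (r/R_E)*sin(nadir)
cos(el) = (11883.0950 / 6371.0000) * sin(6.6 deg) = 0.2143791
el = arccos(0.2143791) = 77.6209 deg
(Earth-central angle = 90 - nadir - el = 5.7791 deg)

77.6209 degrees


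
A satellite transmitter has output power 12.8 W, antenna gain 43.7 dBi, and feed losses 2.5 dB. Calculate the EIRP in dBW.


Pt = 12.8 W = 11.0721 dBW
EIRP = Pt_dBW + Gt - losses = 11.0721 + 43.7 - 2.5 = 52.2721 dBW

52.2721 dBW


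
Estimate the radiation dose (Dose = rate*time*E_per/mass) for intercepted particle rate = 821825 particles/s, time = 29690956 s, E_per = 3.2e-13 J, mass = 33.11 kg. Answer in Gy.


Total energy deposited = rate * time * E_per
  = 821825 * 29690956 * 3.2e-13 = 7.8082 J
Dose = E_total / mass = 7.8082 / 33.11
Dose = 0.2358274 Gy

0.2358 Gy


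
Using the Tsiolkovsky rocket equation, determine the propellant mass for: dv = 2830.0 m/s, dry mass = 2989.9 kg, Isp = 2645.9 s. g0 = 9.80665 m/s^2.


ve = Isp * g0 = 2645.9 * 9.80665 = 25947.415235 m/s
mass ratio = exp(dv/ve) = exp(2830.0/25947.415235) = 1.11523678
m_prop = m_dry * (mr - 1) = 2989.9 * (1.11523678 - 1)
m_prop = 344.5464 kg

344.5464 kg


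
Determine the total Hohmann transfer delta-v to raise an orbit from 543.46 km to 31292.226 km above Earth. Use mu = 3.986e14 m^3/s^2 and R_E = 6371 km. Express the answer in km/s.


r1 = 6914.4600 km = 6.91446e+06 m
r2 = 37663.2260 km = 3.7663226e+07 m
dv1 = sqrt(mu/r1)*(sqrt(2*r2/(r1+r2)) - 1) = 2277.1303 m/s
dv2 = sqrt(mu/r2)*(1 - sqrt(2*r1/(r1+r2))) = 1441.2474 m/s
total dv = |dv1| + |dv2| = 2277.1303 + 1441.2474 = 3718.3777 m/s = 3.7184 km/s

3.7184 km/s


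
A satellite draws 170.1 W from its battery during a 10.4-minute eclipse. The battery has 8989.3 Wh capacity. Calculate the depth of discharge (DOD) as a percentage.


E_used = P * t / 60 = 170.1 * 10.4 / 60 = 29.4840 Wh
DOD = E_used / E_total * 100 = 29.4840 / 8989.3 * 100
DOD = 0.3279899 %

0.3280 %


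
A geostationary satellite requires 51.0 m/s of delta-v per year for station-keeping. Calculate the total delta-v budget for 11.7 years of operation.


dV = rate * years = 51.0 * 11.7
dV = 596.7000 m/s

596.7000 m/s


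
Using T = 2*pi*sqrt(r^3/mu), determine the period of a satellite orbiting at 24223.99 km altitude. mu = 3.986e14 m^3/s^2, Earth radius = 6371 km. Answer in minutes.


r = 30594.9900 km = 3.059499e+07 m
T = 2*pi*sqrt(r^3/mu) = 2*pi*sqrt(2.8638545e+22 / 3.986e14)
T = 53258.2258 s = 887.6371 min

887.6371 minutes


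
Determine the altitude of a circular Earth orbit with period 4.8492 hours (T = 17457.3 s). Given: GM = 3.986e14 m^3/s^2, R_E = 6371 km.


T = 17457.3 s
r = (mu*T^2/(4*pi^2))^(1/3) = (3.986e14 * 17457.3^2 / (4*pi^2))^(1/3)
r = 1.4544894e+07 m = 14544.8943 km
alt = r - R_E = 14544.8943 - 6371 = 8173.8943 km

8173.8943 km


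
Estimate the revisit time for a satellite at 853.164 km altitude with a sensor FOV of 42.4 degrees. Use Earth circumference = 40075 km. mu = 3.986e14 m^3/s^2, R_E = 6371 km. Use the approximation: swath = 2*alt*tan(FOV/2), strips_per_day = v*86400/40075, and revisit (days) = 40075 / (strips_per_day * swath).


swath = 2*853.164*tan(0.3700098) = 661.8410 km
v = sqrt(mu/r) = 7428.0505 m/s = 7.4281 km/s
strips/day = v*86400/40075 = 7.4281*86400/40075 = 16.0146
coverage/day = strips * swath = 16.0146 * 661.8410 = 10599.0938 km
revisit = 40075 / 10599.0938 = 3.7810 days

3.7810 days


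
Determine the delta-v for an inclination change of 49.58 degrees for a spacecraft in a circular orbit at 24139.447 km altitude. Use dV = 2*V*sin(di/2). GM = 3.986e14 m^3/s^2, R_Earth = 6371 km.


r = 30510.4470 km = 3.0510447e+07 m
V = sqrt(mu/r) = 3614.4678 m/s
di = 49.58 deg = 0.8653342 rad
dV = 2*V*sin(di/2) = 2*3614.4678*sin(0.4326671)
dV = 3031.0467 m/s = 3.0310 km/s

3.0310 km/s


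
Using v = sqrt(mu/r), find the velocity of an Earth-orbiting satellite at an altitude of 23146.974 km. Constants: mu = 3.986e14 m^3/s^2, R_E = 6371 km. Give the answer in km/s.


r = R_E + alt = 6371.0 + 23146.974 = 29517.9740 km = 2.9517974e+07 m
v = sqrt(mu/r) = sqrt(3.986e14 / 2.9517974e+07) = 3674.7295 m/s = 3.6747 km/s

3.6747 km/s


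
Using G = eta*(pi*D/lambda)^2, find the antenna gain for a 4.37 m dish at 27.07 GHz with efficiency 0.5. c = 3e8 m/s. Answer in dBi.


lambda = c/f = 3e8 / 2.707e+10 = 0.01108238 m
G = eta*(pi*D/lambda)^2 = 0.5*(pi*4.37/0.01108238)^2
G = 767302.5222 (linear)
G = 10*log10(767302.5222) = 58.8497 dBi

58.8497 dBi


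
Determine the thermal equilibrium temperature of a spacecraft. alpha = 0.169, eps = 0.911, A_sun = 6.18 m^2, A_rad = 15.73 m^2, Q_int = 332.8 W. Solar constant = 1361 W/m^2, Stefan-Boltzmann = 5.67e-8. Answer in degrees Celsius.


Numerator = alpha*S*A_sun + Q_int = 0.169*1361*6.18 + 332.8 = 1754.2556 W
Denominator = eps*sigma*A_rad = 0.911*5.67e-8*15.73 = 8.125127e-07 W/K^4
T^4 = 2.1590501e+09 K^4
T = 215.5588 K = -57.5912 C

-57.5912 degrees Celsius


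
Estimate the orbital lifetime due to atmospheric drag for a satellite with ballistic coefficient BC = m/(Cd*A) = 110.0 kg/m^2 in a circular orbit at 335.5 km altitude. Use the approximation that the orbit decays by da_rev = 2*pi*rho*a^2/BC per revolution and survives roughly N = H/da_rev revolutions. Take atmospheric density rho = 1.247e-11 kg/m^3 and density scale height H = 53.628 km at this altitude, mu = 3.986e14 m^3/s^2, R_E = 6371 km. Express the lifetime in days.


a = R_E + alt = 6706.5000 km = 6.7065e+06 m
da_rev = 2*pi*rho*a^2/BC = 2*pi*1.247e-11*(6.7065e+06)^2/110.0 = 32.036532 m per revolution
N = H/da_rev = 53628.0000 m / 32.036532 m = 1673.9640 revolutions
P = 2*pi*sqrt(a^3/mu) = 5465.8173 s
lifetime = N*P = 1673.9640 * 5465.8173 = 9.1495813e+06 s = 105.8979 days

105.8979 days


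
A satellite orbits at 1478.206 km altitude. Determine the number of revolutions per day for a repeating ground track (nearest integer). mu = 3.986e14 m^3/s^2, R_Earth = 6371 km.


r = 7.849206e+06 m
T = 2*pi*sqrt(r^3/mu) = 6920.6966 s = 115.3449 min
revs/day = 1440 / 115.3449 = 12.4843
Rounded: 12 revolutions per day

12 revolutions per day


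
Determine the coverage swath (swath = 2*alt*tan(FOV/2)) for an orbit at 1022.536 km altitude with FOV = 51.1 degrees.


FOV = 51.1 deg = 0.8918632 rad
swath = 2 * alt * tan(FOV/2) = 2 * 1022.536 * tan(0.4459316)
swath = 2 * 1022.536 * 0.4780472
swath = 977.6409 km

977.6409 km


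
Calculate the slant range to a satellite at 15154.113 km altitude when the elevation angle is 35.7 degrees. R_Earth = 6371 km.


h = 15154.113 km, el = 35.7 deg
d = -R_E*sin(el) + sqrt((R_E*sin(el))^2 + 2*R_E*h + h^2)
d = -6371.0000*sin(0.6230825) + sqrt((6371.0000*0.5835412)^2 + 2*6371.0000*15154.113 + 15154.113^2)
d = 17176.3358 km

17176.3358 km


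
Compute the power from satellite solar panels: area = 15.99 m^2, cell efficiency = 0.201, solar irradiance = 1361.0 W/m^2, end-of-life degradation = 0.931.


P = area * eta * S * degradation
P = 15.99 * 0.201 * 1361.0 * 0.931
P = 4072.4178 W

4072.4178 W


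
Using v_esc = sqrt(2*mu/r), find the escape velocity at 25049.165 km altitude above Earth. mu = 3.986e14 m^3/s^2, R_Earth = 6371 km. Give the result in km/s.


r = 6371.0 + 25049.165 = 31420.1650 km = 3.1420165e+07 m
v_esc = sqrt(2*mu/r) = sqrt(2*3.986e14 / 3.1420165e+07)
v_esc = 5037.0866 m/s = 5.0371 km/s

5.0371 km/s


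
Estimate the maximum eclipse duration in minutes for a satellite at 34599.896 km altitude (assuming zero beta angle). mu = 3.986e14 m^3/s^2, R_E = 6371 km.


r = 40970.8960 km
T = 1375.5398 min
Eclipse fraction = arcsin(R_E/r)/pi = arcsin(6371.0000/40970.8960)/pi
= arcsin(0.1555006)/pi = 0.04969907
Eclipse duration = 0.04969907 * 1375.5398 = 68.3630 min

68.3630 minutes


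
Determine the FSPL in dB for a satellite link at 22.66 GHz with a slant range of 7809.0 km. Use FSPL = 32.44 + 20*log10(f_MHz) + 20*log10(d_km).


f = 22.66 GHz = 22660.0000 MHz
d = 7809.0 km
FSPL = 32.44 + 20*log10(22660.0000) + 20*log10(7809.0)
FSPL = 32.44 + 87.1052 + 77.8519
FSPL = 197.3971 dB

197.3971 dB


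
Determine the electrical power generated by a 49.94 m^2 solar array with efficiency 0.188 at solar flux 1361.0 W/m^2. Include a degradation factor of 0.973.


P = area * eta * S * degradation
P = 49.94 * 0.188 * 1361.0 * 0.973
P = 12433.0406 W

12433.0406 W


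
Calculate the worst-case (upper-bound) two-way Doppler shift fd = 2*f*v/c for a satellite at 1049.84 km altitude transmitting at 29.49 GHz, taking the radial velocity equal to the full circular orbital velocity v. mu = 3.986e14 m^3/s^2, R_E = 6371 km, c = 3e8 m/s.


r = 7.42084e+06 m
v = sqrt(mu/r) = 7328.9560 m/s (worst-case radial velocity)
f = 29.49 GHz = 2.949e+10 Hz
fd = 2*f*v/c = 2*2.949e+10*7328.9560/3.0e+08
fd = 1.4408727e+06 Hz

1.4409e+06 Hz


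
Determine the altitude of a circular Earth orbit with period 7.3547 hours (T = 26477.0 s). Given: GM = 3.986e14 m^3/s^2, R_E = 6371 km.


T = 26477.0 s
r = (mu*T^2/(4*pi^2))^(1/3) = (3.986e14 * 26477.0^2 / (4*pi^2))^(1/3)
r = 1.9200168e+07 m = 19200.1683 km
alt = r - R_E = 19200.1683 - 6371 = 12829.1683 km

12829.1683 km


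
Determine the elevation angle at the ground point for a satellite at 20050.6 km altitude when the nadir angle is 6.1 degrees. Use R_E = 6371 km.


r = R_E + alt = 26421.6000 km
Law of sines in the satellite / Earth-center / ground-point triangle:
  sin(nadir)/R_E = sin(90 + el)/r  =>  cos(el) = (r/R_E)*sin(nadir)
cos(el) = (26421.6000 / 6371.0000) * sin(6.1 deg) = 0.4406948
el = arccos(0.4406948) = 63.8518 deg
(Earth-central angle = 90 - nadir - el = 20.0482 deg)

63.8518 degrees


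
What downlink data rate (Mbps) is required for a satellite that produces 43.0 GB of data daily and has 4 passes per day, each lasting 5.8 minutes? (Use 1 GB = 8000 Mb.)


total contact time = 4 * 5.8 * 60 = 1392.0000 s
data = 43.0 GB = 344000.0000 Mb
rate = 344000.0000 / 1392.0000 = 247.1264 Mbps

247.1264 Mbps


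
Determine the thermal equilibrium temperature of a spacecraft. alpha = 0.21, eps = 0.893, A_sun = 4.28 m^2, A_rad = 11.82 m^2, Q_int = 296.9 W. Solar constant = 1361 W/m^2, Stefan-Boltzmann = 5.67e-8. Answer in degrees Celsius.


Numerator = alpha*S*A_sun + Q_int = 0.21*1361*4.28 + 296.9 = 1520.1668 W
Denominator = eps*sigma*A_rad = 0.893*5.67e-8*11.82 = 5.9848324e-07 W/K^4
T^4 = 2.5400324e+09 K^4
T = 224.4966 K = -48.6534 C

-48.6534 degrees Celsius


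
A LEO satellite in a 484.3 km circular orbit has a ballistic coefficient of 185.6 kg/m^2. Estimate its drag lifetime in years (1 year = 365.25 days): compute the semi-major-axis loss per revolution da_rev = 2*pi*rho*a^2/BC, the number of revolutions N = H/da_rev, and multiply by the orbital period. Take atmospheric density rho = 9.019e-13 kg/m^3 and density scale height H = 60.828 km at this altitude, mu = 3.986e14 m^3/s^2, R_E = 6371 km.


a = R_E + alt = 6855.3000 km = 6.8553e+06 m
da_rev = 2*pi*rho*a^2/BC = 2*pi*9.019e-13*(6.8553e+06)^2/185.6 = 1.434872 m per revolution
N = H/da_rev = 60828.0000 m / 1.434872 m = 42392.6264 revolutions
P = 2*pi*sqrt(a^3/mu) = 5648.7313 s
lifetime = N*P = 42392.6264 * 5648.7313 = 2.3946456e+08 s = 2771.5805 days
years = 2771.5805 / 365.25 = 7.5882 years

7.5882 years


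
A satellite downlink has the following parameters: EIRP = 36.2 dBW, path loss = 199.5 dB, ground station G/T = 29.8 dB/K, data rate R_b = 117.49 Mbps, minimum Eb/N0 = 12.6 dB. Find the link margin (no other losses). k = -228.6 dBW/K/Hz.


C/N0 = EIRP - FSPL + G/T - k = 36.2 - 199.5 + 29.8 - (-228.6)
C/N0 = 95.1000 dB-Hz
R_b = 117.49 Mbps = 1.1749e+08 bps -> 10*log10(R_b) = 80.7000 dB-Hz
Eb/N0 = C/N0 - 10*log10(R_b) = 95.1000 - 80.7000 = 14.4000 dB
Margin = Eb/N0 - Eb/N0_req = 14.4000 - 12.6 = 1.8000 dB (link closes)

1.8000 dB


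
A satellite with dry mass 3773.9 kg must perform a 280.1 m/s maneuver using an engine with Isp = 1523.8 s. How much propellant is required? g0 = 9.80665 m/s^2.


ve = Isp * g0 = 1523.8 * 9.80665 = 14943.373270 m/s
mass ratio = exp(dv/ve) = exp(280.1/14943.373270) = 1.01892087
m_prop = m_dry * (mr - 1) = 3773.9 * (1.01892087 - 1)
m_prop = 71.4055 kg

71.4055 kg


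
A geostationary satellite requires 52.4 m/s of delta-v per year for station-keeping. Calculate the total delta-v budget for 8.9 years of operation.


dV = rate * years = 52.4 * 8.9
dV = 466.3600 m/s

466.3600 m/s


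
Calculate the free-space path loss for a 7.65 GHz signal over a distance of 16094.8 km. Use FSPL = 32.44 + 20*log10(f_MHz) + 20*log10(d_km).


f = 7.65 GHz = 7650.0000 MHz
d = 16094.8 km
FSPL = 32.44 + 20*log10(7650.0000) + 20*log10(16094.8)
FSPL = 32.44 + 77.6732 + 84.1337
FSPL = 194.2469 dB

194.2469 dB


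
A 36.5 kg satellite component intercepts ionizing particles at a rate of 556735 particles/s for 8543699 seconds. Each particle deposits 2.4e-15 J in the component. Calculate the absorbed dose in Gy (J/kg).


Total energy deposited = rate * time * E_per
  = 556735 * 8543699 * 2.4e-15 = 0.01141578 J
Dose = E_total / mass = 0.01141578 / 36.5
Dose = 3.1276118e-04 Gy

3.1276e-04 Gy


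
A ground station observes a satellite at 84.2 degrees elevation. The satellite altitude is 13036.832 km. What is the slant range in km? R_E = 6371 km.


h = 13036.832 km, el = 84.2 deg
d = -R_E*sin(el) + sqrt((R_E*sin(el))^2 + 2*R_E*h + h^2)
d = -6371.0000*sin(1.4696) + sqrt((6371.0000*0.9948807)^2 + 2*6371.0000*13036.832 + 13036.832^2)
d = 13058.7650 km

13058.7650 km


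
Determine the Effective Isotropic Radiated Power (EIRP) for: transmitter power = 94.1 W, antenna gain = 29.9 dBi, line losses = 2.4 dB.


Pt = 94.1 W = 19.7359 dBW
EIRP = Pt_dBW + Gt - losses = 19.7359 + 29.9 - 2.4 = 47.2359 dBW

47.2359 dBW


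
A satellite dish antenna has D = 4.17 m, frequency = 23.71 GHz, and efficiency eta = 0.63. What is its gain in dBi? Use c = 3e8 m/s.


lambda = c/f = 3e8 / 2.371e+10 = 0.01265289 m
G = eta*(pi*D/lambda)^2 = 0.63*(pi*4.17/0.01265289)^2
G = 675356.3743 (linear)
G = 10*log10(675356.3743) = 58.2953 dBi

58.2953 dBi


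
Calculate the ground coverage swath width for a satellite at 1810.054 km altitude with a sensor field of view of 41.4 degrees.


FOV = 41.4 deg = 0.7225663 rad
swath = 2 * alt * tan(FOV/2) = 2 * 1810.054 * tan(0.3612832)
swath = 2 * 1810.054 * 0.3778685
swath = 1367.9248 km

1367.9248 km


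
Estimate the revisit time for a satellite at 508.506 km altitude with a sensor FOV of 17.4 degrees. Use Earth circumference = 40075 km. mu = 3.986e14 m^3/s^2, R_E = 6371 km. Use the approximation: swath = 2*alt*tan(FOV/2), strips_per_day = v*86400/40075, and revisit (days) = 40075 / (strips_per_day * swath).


swath = 2*508.506*tan(0.1518436) = 155.6247 km
v = sqrt(mu/r) = 7611.8465 m/s = 7.6118 km/s
strips/day = v*86400/40075 = 7.6118*86400/40075 = 16.4108
coverage/day = strips * swath = 16.4108 * 155.6247 = 2553.9287 km
revisit = 40075 / 2553.9287 = 15.6915 days

15.6915 days
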